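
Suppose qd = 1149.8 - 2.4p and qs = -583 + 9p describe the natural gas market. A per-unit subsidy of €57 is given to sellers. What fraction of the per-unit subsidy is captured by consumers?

Consumer share = 15/19

Pre-subsidy: 1149.8 - 2.4p = -583 + 9p gives p* = 152, q* = 785.
With the subsidy, sellers receive ps = pb + 57 for each unit, where pb is the price buyers pay.
Supply in terms of pb becomes qs = -583 + 9(pb + 57) = -70 + 9pb. Setting this equal to demand: 1149.8 - 2.4pb = -70 + 9pb, so pb = 107.
Sellers receive ps = 107 + 57 = 164; q' = 1149.8 − 2.4·107 = 893.
Buyers' price falls by p* − pb = 152 − 107 = 45; sellers' price rises by ps − p* = 164 − 152 = 12.
So consumers capture 45/57 = 15/19 of each unit of subsidy.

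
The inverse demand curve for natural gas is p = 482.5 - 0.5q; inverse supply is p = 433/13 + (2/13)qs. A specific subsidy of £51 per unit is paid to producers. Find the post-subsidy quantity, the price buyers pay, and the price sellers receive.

q' = 765; buyers pay £100; sellers receive £151

Pre-subsidy: 482.5 - 0.5q = 433/13 + (2/13)q gives q* = 687 and p* = 139.
With the subsidy, sellers receive ps = pb + 51 for each unit, where pb is the price buyers pay.
On the curves, pb = 482.5 - 0.5q and ps = 433/13 + (2/13)q; the wedge ps − pb = 51 gives 433/13 + (2/13)q − (482.5 - 0.5q) = 51, so q' = 765.
Then pb = 482.5 − 0.5·765 = 100 and ps = 433/13 + (2/13)·765 = 151.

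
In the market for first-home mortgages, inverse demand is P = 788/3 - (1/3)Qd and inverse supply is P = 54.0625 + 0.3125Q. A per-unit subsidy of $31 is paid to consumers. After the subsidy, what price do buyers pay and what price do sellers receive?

Pre-subsidy: 788/3 - (1/3)Q = 54.0625 + 0.3125Q gives Q* = 323 and P* = 155.
With the rebate, buyers effectively pay Pb = Ps − 31, where Ps is the price sellers receive.
On the curves, Pb = 788/3 - (1/3)Q and Ps = 54.0625 + 0.3125Q; the wedge Ps − Pb = 31 gives 54.0625 + 0.3125Q − (788/3 - (1/3)Q) = 31, so Q' = 371.
Then Pb = 788/3 − (1/3)·371 = 139 and Ps = 54.0625 + 0.3125·371 = 170.

Buyers pay $139; sellers receive $170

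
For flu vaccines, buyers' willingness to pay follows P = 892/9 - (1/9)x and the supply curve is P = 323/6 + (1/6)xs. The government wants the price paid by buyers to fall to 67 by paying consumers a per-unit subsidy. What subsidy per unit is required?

At a buyer price of 67, quantity demanded is 892 − 9·67 = 289.
Sellers supply 289 only when they receive Ps = 323/6 + (1/6)·289 = 102.
s = Ps − Pb = 102 − 67 = 35.

Required subsidy s = 35 per unit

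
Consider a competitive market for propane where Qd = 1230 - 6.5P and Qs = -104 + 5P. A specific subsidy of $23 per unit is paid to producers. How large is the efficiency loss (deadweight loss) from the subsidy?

Deadweight loss = $747.5

Pre-subsidy: 1230 - 6.5P = -104 + 5P gives P* = 116, Q* = 476.
With the subsidy, sellers receive Ps = Pb + 23 for each unit, where Pb is the price buyers pay.
Supply in terms of Pb becomes Qs = -104 + 5(Pb + 23) = 11 + 5Pb. Setting this equal to demand: 1230 - 6.5Pb = 11 + 5Pb, so Pb = 106.
Sellers receive Ps = 106 + 23 = 129; Q' = 1230 − 6.5·106 = 541.
The subsidy expands output by 541 − 476 = 65 past the efficient level; on those units the gap between marginal cost and willingness to pay runs from 0 up to 23.
DWL = ½ × 23 × 65 = 747.5.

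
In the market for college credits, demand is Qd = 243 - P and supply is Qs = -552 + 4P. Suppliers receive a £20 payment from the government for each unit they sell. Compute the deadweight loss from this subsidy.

Deadweight loss = £160

Pre-subsidy: 243 - P = -552 + 4P gives P* = 159, Q* = 84.
With the subsidy, sellers receive Ps = Pb + 20 for each unit, where Pb is the price buyers pay.
Supply in terms of Pb becomes Qs = -552 + 4(Pb + 20) = -472 + 4Pb. Setting this equal to demand: 243 - Pb = -472 + 4Pb, so Pb = 143.
Sellers receive Ps = 143 + 20 = 163; Q' = 243 − 1·143 = 100.
The subsidy expands output by 100 − 84 = 16 past the efficient level; on those units the gap between marginal cost and willingness to pay runs from 0 up to 20.
DWL = ½ × 20 × 16 = 160.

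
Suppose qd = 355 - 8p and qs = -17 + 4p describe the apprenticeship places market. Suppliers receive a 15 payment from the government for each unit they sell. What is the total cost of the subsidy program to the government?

Government cost = 2205

Pre-subsidy: 355 - 8p = -17 + 4p gives p* = 31, q* = 107.
With the subsidy, sellers receive ps = pb + 15 for each unit, where pb is the price buyers pay.
Supply in terms of pb becomes qs = -17 + 4(pb + 15) = 43 + 4pb. Setting this equal to demand: 355 - 8pb = 43 + 4pb, so pb = 26.
Sellers receive ps = 26 + 15 = 41; q' = 355 − 8·26 = 147.
Government outlay = subsidy × quantity = 15 × 147 = 2205.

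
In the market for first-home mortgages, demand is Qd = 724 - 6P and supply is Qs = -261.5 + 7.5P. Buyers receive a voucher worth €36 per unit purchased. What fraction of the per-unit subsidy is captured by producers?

Pre-subsidy: 724 - 6P = -261.5 + 7.5P gives P* = 73, Q* = 286.
With the rebate, buyers effectively pay Pb = Ps − 36, where Ps is the price sellers receive.
Demand in terms of Ps becomes Qd = 724 − 6(Ps − 36) = 940 - 6Ps. Setting this equal to supply: 940 - 6Ps = -261.5 + 7.5Ps, so Ps = 89.
Buyers pay Pb = 89 − 36 = 53; Q' = -261.5 + 7.5·89 = 406.
Buyers' price falls by P* − Pb = 73 − 53 = 20; sellers' price rises by Ps − P* = 89 − 73 = 16.
So producers capture 16/36 = 4/9 of each unit of subsidy.

Producer share = 4/9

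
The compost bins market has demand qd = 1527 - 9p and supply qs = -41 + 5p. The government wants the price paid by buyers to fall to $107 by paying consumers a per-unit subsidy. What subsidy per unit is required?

At a buyer price of 107, quantity demanded is 1527 − 9·107 = 564.
Sellers supply 564 only when they receive ps with -41 + 5·ps = 564, i.e. ps = 121.
s = ps − pb = 121 − 107 = 14.

Required subsidy s = $14 per unit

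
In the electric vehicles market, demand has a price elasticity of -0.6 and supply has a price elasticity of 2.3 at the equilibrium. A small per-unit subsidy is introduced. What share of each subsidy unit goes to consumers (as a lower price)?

For a small subsidy around the equilibrium, the benefit split depends on the relative slopes, which at a point are proportional to the elasticities.
Buyer share = εs/(εs + |εd|) = 2.3/(2.3 + 0.6) = 23/29; seller share = |εd|/(εs + |εd|) = 6/29.

Consumer share = 23/29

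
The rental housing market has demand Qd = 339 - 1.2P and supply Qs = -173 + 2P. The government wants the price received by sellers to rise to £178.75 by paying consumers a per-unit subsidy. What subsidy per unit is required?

Required subsidy s = £50 per unit

At a seller price of 178.75, quantity supplied is -173 + 2·178.75 = 184.5.
Buyers absorb 184.5 only when they pay Pb with 339 − 1.2·Pb = 184.5, i.e. Pb = 128.75.
s = Ps − Pb = 178.75 − 128.75 = 50.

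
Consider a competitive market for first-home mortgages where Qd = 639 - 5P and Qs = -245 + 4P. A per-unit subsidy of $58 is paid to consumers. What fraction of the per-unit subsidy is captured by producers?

Producer share = 5/9

Pre-subsidy: 639 - 5P = -245 + 4P gives P* = 884/9, Q* = 1331/9.
With the rebate, buyers effectively pay Pb = Ps − 58, where Ps is the price sellers receive.
Demand in terms of Ps becomes Qd = 639 − 5(Ps − 58) = 929 - 5Ps. Setting this equal to supply: 929 - 5Ps = -245 + 4Ps, so Ps = 1174/9.
Buyers pay Pb = 1174/9 − 58 = 652/9; Q' = -245 + 4·(1174/9) = 2491/9.
Buyers' price falls by P* − Pb = 884/9 − 652/9 = 232/9; sellers' price rises by Ps − P* = 1174/9 − 884/9 = 290/9.
So producers capture (290/9)/58 = 5/9 of each unit of subsidy.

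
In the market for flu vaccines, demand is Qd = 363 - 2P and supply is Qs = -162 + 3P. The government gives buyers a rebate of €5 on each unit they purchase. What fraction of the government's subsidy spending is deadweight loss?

DWL / government spending = 1/53

Pre-subsidy: 363 - 2P = -162 + 3P gives P* = 105, Q* = 153.
With the rebate, buyers effectively pay Pb = Ps − 5, where Ps is the price sellers receive.
Demand in terms of Ps becomes Qd = 363 − 2(Ps − 5) = 373 - 2Ps. Setting this equal to supply: 373 - 2Ps = -162 + 3Ps, so Ps = 107.
Buyers pay Pb = 107 − 5 = 102; Q' = -162 + 3·107 = 159.
ΔCS = ½(153 + 159)(105 − 102) = 468; ΔPS = ½(153 + 159)(107 − 105) = 312.
Government spending = 5 × 159 = 795.
DWL = ½ × 5 × (159 − 153) = 15; fraction = 15 / 795 = 1/53.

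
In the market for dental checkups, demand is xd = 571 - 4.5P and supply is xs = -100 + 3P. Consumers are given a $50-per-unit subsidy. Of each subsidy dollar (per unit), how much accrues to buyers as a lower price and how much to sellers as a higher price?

Pre-subsidy: 571 - 4.5P = -100 + 3P gives P* = 1342/15, x* = 168.4.
With the rebate, buyers effectively pay Pb = Ps − 50, where Ps is the price sellers receive.
Demand in terms of Ps becomes xd = 571 − 4.5(Ps − 50) = 796 - 4.5Ps. Setting this equal to supply: 796 - 4.5Ps = -100 + 3Ps, so Ps = 1792/15.
Buyers pay Pb = 1792/15 − 50 = 1042/15; x' = -100 + 3·(1792/15) = 258.4.
Buyers' price falls by P* − Pb = 1342/15 − 1042/15 = 20; sellers' price rises by Ps − P* = 1792/15 − 1342/15 = 30.

Buyers gain $20 per unit; sellers gain $30 per unit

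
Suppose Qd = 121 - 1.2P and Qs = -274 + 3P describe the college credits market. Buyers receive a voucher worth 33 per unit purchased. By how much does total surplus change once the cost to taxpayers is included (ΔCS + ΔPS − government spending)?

Net change in total surplus = -3267/7

Pre-subsidy: 121 - 1.2P = -274 + 3P gives P* = 1975/21, Q* = 57/7.
With the rebate, buyers effectively pay Pb = Ps − 33, where Ps is the price sellers receive.
Demand in terms of Ps becomes Qd = 121 − 1.2(Ps − 33) = 160.6 - 1.2Ps. Setting this equal to supply: 160.6 - 1.2Ps = -274 + 3Ps, so Ps = 2173/21.
Buyers pay Pb = 2173/21 − 33 = 1480/21; Q' = -274 + 3·(2173/21) = 255/7.
ΔCS = ½(57/7 + 255/7)(1975/21 − 1480/21) = 25740/49; ΔPS = ½(57/7 + 255/7)(2173/21 − 1975/21) = 10296/49.
Government spending = 33 × 255/7 = 8415/7.
Net change = 25740/49 + 10296/49 − 8415/7 = -3267/7. The loss equals the DWL triangle ½·33·198/7.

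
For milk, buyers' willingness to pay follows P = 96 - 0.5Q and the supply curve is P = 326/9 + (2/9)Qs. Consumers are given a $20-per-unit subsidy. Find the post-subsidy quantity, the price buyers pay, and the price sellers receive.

Pre-subsidy: 96 - 0.5Q = 326/9 + (2/9)Q gives Q* = 1076/13 and P* = 710/13.
With the rebate, buyers effectively pay Pb = Ps − 20, where Ps is the price sellers receive.
On the curves, Pb = 96 - 0.5Q and Ps = 326/9 + (2/9)Q; the wedge Ps − Pb = 20 gives 326/9 + (2/9)Q − (96 - 0.5Q) = 20, so Q' = 1436/13.
Then Pb = 96 − 0.5·(1436/13) = 530/13 and Ps = 326/9 + (2/9)·(1436/13) = 790/13.

Q' = 1436/13; buyers pay 530/13; sellers receive 790/13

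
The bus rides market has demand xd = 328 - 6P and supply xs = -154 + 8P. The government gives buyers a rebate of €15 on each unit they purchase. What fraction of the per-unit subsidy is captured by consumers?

Pre-subsidy: 328 - 6P = -154 + 8P gives P* = 241/7, x* = 850/7.
With the rebate, buyers effectively pay Pb = Ps − 15, where Ps is the price sellers receive.
Demand in terms of Ps becomes xd = 328 − 6(Ps − 15) = 418 - 6Ps. Setting this equal to supply: 418 - 6Ps = -154 + 8Ps, so Ps = 286/7.
Buyers pay Pb = 286/7 − 15 = 181/7; x' = -154 + 8·(286/7) = 1210/7.
Buyers' price falls by P* − Pb = 241/7 − 181/7 = 60/7; sellers' price rises by Ps − P* = 286/7 − 241/7 = 45/7.
So consumers capture (60/7)/15 = 4/7 of each unit of subsidy.

Consumer share = 4/7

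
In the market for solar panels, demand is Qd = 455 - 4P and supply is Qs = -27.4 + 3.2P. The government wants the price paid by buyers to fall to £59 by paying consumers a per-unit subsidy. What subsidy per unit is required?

Required subsidy s = £18 per unit

At a buyer price of 59, quantity demanded is 455 − 4·59 = 219.
Sellers supply 219 only when they receive Ps with -27.4 + 3.2·Ps = 219, i.e. Ps = 77.
s = Ps − Pb = 77 − 59 = 18.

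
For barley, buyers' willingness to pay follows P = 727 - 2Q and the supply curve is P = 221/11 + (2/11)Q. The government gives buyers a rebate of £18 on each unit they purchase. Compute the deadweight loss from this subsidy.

Deadweight loss = £74.25

Pre-subsidy: 727 - 2Q = 221/11 + (2/11)Q gives Q* = 324 and P* = 79.
With the rebate, buyers effectively pay Pb = Ps − 18, where Ps is the price sellers receive.
On the curves, Pb = 727 - 2Q and Ps = 221/11 + (2/11)Q; the wedge Ps − Pb = 18 gives 221/11 + (2/11)Q − (727 - 2Q) = 18, so Q' = 332.25.
Then Pb = 727 − 2·332.25 = 62.5 and Ps = 221/11 + (2/11)·332.25 = 80.5.
The subsidy expands output by 332.25 − 324 = 8.25 past the efficient level; on those units the gap between marginal cost and willingness to pay runs from 0 up to 18.
DWL = ½ × 18 × 8.25 = 74.25.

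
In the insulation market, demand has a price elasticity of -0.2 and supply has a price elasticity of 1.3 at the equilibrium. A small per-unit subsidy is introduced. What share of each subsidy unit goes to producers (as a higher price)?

For a small subsidy around the equilibrium, the benefit split depends on the relative slopes, which at a point are proportional to the elasticities.
Buyer share = εs/(εs + |εd|) = 1.3/(1.3 + 0.2) = 13/15; seller share = |εd|/(εs + |εd|) = 2/15.
So producers capture 2/15 of the subsidy.

Producer share = 2/15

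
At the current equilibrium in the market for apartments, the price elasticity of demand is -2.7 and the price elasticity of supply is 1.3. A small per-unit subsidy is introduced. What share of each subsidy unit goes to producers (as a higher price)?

Producer share = 0.675

For a small subsidy around the equilibrium, the benefit split depends on the relative slopes, which at a point are proportional to the elasticities.
Buyer share = εs/(εs + |εd|) = 1.3/(1.3 + 2.7) = 0.325; seller share = |εd|/(εs + |εd|) = 0.675.
So producers capture 0.675 of the subsidy.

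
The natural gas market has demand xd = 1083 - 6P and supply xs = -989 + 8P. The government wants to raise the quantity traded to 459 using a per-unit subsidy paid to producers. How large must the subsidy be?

Required subsidy s = 77 per unit

At x = 459, invert demand for the buyer price: Pb = (1083 − 459)/6 = 104; invert supply for the seller price: Ps = (459 − (-989))/8 = 181.
The subsidy must fill the gap: s = Ps − Pb = 181 − 104 = 77.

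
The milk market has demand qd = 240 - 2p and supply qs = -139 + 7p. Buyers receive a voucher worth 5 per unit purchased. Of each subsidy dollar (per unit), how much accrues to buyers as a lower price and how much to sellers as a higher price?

Buyers gain 35/9 per unit; sellers gain 10/9 per unit

Pre-subsidy: 240 - 2p = -139 + 7p gives p* = 379/9, q* = 1402/9.
With the rebate, buyers effectively pay pb = ps − 5, where ps is the price sellers receive.
Demand in terms of ps becomes qd = 240 − 2(ps − 5) = 250 - 2ps. Setting this equal to supply: 250 - 2ps = -139 + 7ps, so ps = 389/9.
Buyers pay pb = 389/9 − 5 = 344/9; q' = -139 + 7·(389/9) = 1472/9.
Buyers' price falls by p* − pb = 379/9 − 344/9 = 35/9; sellers' price rises by ps − p* = 389/9 − 379/9 = 10/9.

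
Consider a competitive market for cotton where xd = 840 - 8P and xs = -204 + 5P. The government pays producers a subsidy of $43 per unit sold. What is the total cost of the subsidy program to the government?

Pre-subsidy: 840 - 8P = -204 + 5P gives P* = 1044/13, x* = 2568/13.
With the subsidy, sellers receive Ps = Pb + 43 for each unit, where Pb is the price buyers pay.
Supply in terms of Pb becomes xs = -204 + 5(Pb + 43) = 11 + 5Pb. Setting this equal to demand: 840 - 8Pb = 11 + 5Pb, so Pb = 829/13.
Sellers receive Ps = 829/13 + 43 = 1388/13; x' = 840 − 8·(829/13) = 4288/13.
Government outlay = subsidy × quantity = 43 × 4288/13 = 184384/13.

Government cost = 184384/13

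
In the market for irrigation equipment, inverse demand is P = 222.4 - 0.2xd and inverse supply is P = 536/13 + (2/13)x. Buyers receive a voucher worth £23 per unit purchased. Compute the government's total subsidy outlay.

Pre-subsidy: 222.4 - 0.2x = 536/13 + (2/13)x gives x* = 512 and P* = 120.
With the rebate, buyers effectively pay Pb = Ps − 23, where Ps is the price sellers receive.
On the curves, Pb = 222.4 - 0.2x and Ps = 536/13 + (2/13)x; the wedge Ps − Pb = 23 gives 536/13 + (2/13)x − (222.4 - 0.2x) = 23, so x' = 577.
Then Pb = 222.4 − 0.2·577 = 107 and Ps = 536/13 + (2/13)·577 = 130.
Government outlay = subsidy × quantity = 23 × 577 = 13271.

Government cost = £13271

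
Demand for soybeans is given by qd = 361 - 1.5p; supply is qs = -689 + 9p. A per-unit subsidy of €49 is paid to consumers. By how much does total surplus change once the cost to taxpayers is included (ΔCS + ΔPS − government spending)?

Net change in total surplus = -€1543.5

Pre-subsidy: 361 - 1.5p = -689 + 9p gives p* = 100, q* = 211.
With the rebate, buyers effectively pay pb = ps − 49, where ps is the price sellers receive.
Demand in terms of ps becomes qd = 361 − 1.5(ps − 49) = 434.5 - 1.5ps. Setting this equal to supply: 434.5 - 1.5ps = -689 + 9ps, so ps = 107.
Buyers pay pb = 107 − 49 = 58; q' = -689 + 9·107 = 274.
ΔCS = ½(211 + 274)(100 − 58) = 10185; ΔPS = ½(211 + 274)(107 − 100) = 1697.5.
Government spending = 49 × 274 = 13426.
Net change = 10185 + 1697.5 − 13426 = -1543.5. The loss equals the DWL triangle ½·49·63.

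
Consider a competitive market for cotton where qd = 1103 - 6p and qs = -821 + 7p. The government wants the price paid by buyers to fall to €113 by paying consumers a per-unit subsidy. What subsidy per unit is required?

At a buyer price of 113, quantity demanded is 1103 − 6·113 = 425.
Sellers supply 425 only when they receive ps with -821 + 7·ps = 425, i.e. ps = 178.
s = ps − pb = 178 − 113 = 65.

Required subsidy s = €65 per unit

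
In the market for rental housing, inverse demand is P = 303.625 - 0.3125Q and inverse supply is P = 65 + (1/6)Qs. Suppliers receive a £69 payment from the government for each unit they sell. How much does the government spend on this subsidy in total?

Pre-subsidy: 303.625 - 0.3125Q = 65 + (1/6)Q gives Q* = 498 and P* = 148.
With the subsidy, sellers receive Ps = Pb + 69 for each unit, where Pb is the price buyers pay.
On the curves, Pb = 303.625 - 0.3125Q and Ps = 65 + (1/6)Q; the wedge Ps − Pb = 69 gives 65 + (1/6)Q − (303.625 - 0.3125Q) = 69, so Q' = 642.
Then Pb = 303.625 − 0.3125·642 = 103 and Ps = 65 + (1/6)·642 = 172.
Government outlay = subsidy × quantity = 69 × 642 = 44298.

Government cost = £44298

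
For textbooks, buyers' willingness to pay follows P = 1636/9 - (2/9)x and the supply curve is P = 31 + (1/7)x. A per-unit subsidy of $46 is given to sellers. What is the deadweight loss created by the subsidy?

Deadweight loss = $2898

Pre-subsidy: 1636/9 - (2/9)x = 31 + (1/7)x gives x* = 413 and P* = 90.
With the subsidy, sellers receive Ps = Pb + 46 for each unit, where Pb is the price buyers pay.
On the curves, Pb = 1636/9 - (2/9)x and Ps = 31 + (1/7)x; the wedge Ps − Pb = 46 gives 31 + (1/7)x − (1636/9 - (2/9)x) = 46, so x' = 539.
Then Pb = 1636/9 − (2/9)·539 = 62 and Ps = 31 + (1/7)·539 = 108.
The subsidy expands output by 539 − 413 = 126 past the efficient level; on those units the gap between marginal cost and willingness to pay runs from 0 up to 46.
DWL = ½ × 46 × 126 = 2898.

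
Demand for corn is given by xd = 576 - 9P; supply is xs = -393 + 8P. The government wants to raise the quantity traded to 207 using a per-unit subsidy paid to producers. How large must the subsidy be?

At x = 207, invert demand for the buyer price: Pb = (576 − 207)/9 = 41; invert supply for the seller price: Ps = (207 − (-393))/8 = 75.
The subsidy must fill the gap: s = Ps − Pb = 75 − 41 = 34.

Required subsidy s = 34 per unit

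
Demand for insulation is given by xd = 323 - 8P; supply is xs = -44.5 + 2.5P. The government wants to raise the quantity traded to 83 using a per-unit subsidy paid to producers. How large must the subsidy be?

Required subsidy s = 21 per unit

At x = 83, invert demand for the buyer price: Pb = (323 − 83)/8 = 30; invert supply for the seller price: Ps = (83 − (-44.5))/2.5 = 51.
The subsidy must fill the gap: s = Ps − Pb = 51 − 30 = 21.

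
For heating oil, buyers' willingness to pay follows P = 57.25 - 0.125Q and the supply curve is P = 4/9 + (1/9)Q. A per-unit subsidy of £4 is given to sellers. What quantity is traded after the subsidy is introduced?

Q' = 4378/17

Pre-subsidy: 57.25 - 0.125Q = 4/9 + (1/9)Q gives Q* = 4090/17 and P* = 462/17.
With the subsidy, sellers receive Ps = Pb + 4 for each unit, where Pb is the price buyers pay.
On the curves, Pb = 57.25 - 0.125Q and Ps = 4/9 + (1/9)Q; the wedge Ps − Pb = 4 gives 4/9 + (1/9)Q − (57.25 - 0.125Q) = 4, so Q' = 4378/17.
Then Pb = 57.25 − 0.125·(4378/17) = 426/17 and Ps = 4/9 + (1/9)·(4378/17) = 494/17.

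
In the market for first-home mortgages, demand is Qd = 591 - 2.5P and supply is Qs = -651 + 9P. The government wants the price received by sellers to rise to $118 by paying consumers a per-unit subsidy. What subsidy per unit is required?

At a seller price of 118, quantity supplied is -651 + 9·118 = 411.
Buyers absorb 411 only when they pay Pb with 591 − 2.5·Pb = 411, i.e. Pb = 72.
s = Ps − Pb = 118 − 72 = 46.

Required subsidy s = $46 per unit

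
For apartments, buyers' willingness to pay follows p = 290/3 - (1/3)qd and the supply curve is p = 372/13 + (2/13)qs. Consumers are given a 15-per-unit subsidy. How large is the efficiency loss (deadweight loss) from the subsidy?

Pre-subsidy: 290/3 - (1/3)q = 372/13 + (2/13)q gives q* = 2654/19 and p* = 952/19.
With the rebate, buyers effectively pay pb = ps − 15, where ps is the price sellers receive.
On the curves, pb = 290/3 - (1/3)q and ps = 372/13 + (2/13)q; the wedge ps − pb = 15 gives 372/13 + (2/13)q − (290/3 - (1/3)q) = 15, so q' = 3239/19.
Then pb = 290/3 − (1/3)·(3239/19) = 757/19 and ps = 372/13 + (2/13)·(3239/19) = 1042/19.
The subsidy expands output by 3239/19 − 2654/19 = 585/19 past the efficient level; on those units the gap between marginal cost and willingness to pay runs from 0 up to 15.
DWL = ½ × 15 × 585/19 = 8775/38.

Deadweight loss = 8775/38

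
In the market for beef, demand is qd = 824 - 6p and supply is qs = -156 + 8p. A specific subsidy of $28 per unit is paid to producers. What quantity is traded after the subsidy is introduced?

q' = 500

Pre-subsidy: 824 - 6p = -156 + 8p gives p* = 70, q* = 404.
With the subsidy, sellers receive ps = pb + 28 for each unit, where pb is the price buyers pay.
Supply in terms of pb becomes qs = -156 + 8(pb + 28) = 68 + 8pb. Setting this equal to demand: 824 - 6pb = 68 + 8pb, so pb = 54.
Sellers receive ps = 54 + 28 = 82; q' = 824 − 6·54 = 500.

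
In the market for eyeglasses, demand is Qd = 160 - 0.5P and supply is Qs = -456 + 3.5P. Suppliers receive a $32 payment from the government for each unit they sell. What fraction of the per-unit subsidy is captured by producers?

Producer share = 0.125

Pre-subsidy: 160 - 0.5P = -456 + 3.5P gives P* = 154, Q* = 83.
With the subsidy, sellers receive Ps = Pb + 32 for each unit, where Pb is the price buyers pay.
Supply in terms of Pb becomes Qs = -456 + 3.5(Pb + 32) = -344 + 3.5Pb. Setting this equal to demand: 160 - 0.5Pb = -344 + 3.5Pb, so Pb = 126.
Sellers receive Ps = 126 + 32 = 158; Q' = 160 − 0.5·126 = 97.
Buyers' price falls by P* − Pb = 154 − 126 = 28; sellers' price rises by Ps − P* = 158 − 154 = 4.
So producers capture 4/32 = 0.125 of each unit of subsidy.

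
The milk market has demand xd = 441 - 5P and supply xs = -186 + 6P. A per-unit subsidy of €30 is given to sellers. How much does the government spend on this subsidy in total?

Government cost = 78480/11

Pre-subsidy: 441 - 5P = -186 + 6P gives P* = 57, x* = 156.
With the subsidy, sellers receive Ps = Pb + 30 for each unit, where Pb is the price buyers pay.
Supply in terms of Pb becomes xs = -186 + 6(Pb + 30) = -6 + 6Pb. Setting this equal to demand: 441 - 5Pb = -6 + 6Pb, so Pb = 447/11.
Sellers receive Ps = 447/11 + 30 = 777/11; x' = 441 − 5·(447/11) = 2616/11.
Government outlay = subsidy × quantity = 30 × 2616/11 = 78480/11.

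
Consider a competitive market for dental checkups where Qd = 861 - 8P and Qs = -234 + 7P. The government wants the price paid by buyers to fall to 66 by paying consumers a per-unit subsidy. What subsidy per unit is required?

Required subsidy s = 15 per unit

At a buyer price of 66, quantity demanded is 861 − 8·66 = 333.
Sellers supply 333 only when they receive Ps with -234 + 7·Ps = 333, i.e. Ps = 81.
s = Ps − Pb = 81 − 66 = 15.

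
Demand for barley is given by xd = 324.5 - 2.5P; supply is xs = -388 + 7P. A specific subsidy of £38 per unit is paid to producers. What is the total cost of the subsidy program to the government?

Pre-subsidy: 324.5 - 2.5P = -388 + 7P gives P* = 75, x* = 137.
With the subsidy, sellers receive Ps = Pb + 38 for each unit, where Pb is the price buyers pay.
Supply in terms of Pb becomes xs = -388 + 7(Pb + 38) = -122 + 7Pb. Setting this equal to demand: 324.5 - 2.5Pb = -122 + 7Pb, so Pb = 47.
Sellers receive Ps = 47 + 38 = 85; x' = 324.5 − 2.5·47 = 207.
Government outlay = subsidy × quantity = 38 × 207 = 7866.

Government cost = £7866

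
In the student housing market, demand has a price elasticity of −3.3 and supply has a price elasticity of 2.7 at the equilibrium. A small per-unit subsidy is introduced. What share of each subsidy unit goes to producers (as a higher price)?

For a small subsidy around the equilibrium, the benefit split depends on the relative slopes, which at a point are proportional to the elasticities.
Buyer share = εs/(εs + |εd|) = 2.7/(2.7 + 3.3) = 0.45; seller share = |εd|/(εs + |εd|) = 0.55.
So producers capture 0.55 of the subsidy.

Producer share = 0.55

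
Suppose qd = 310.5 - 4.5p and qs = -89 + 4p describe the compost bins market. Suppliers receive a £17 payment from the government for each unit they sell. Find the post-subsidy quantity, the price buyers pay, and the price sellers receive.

q' = 135; buyers pay £39; sellers receive £56

Pre-subsidy: 310.5 - 4.5p = -89 + 4p gives p* = 47, q* = 99.
With the subsidy, sellers receive ps = pb + 17 for each unit, where pb is the price buyers pay.
Supply in terms of pb becomes qs = -89 + 4(pb + 17) = -21 + 4pb. Setting this equal to demand: 310.5 - 4.5pb = -21 + 4pb, so pb = 39.
Sellers receive ps = 39 + 17 = 56; q' = 310.5 − 4.5·39 = 135.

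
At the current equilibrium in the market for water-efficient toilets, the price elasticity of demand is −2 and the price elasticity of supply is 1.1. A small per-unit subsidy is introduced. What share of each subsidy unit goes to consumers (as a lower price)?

Consumer share = 11/31

For a small subsidy around the equilibrium, the benefit split depends on the relative slopes, which at a point are proportional to the elasticities.
Buyer share = εs/(εs + |εd|) = 1.1/(1.1 + 2) = 11/31; seller share = |εd|/(εs + |εd|) = 20/31.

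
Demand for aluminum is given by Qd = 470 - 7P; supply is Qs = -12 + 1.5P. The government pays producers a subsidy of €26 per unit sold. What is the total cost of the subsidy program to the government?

Pre-subsidy: 470 - 7P = -12 + 1.5P gives P* = 964/17, Q* = 1242/17.
With the subsidy, sellers receive Ps = Pb + 26 for each unit, where Pb is the price buyers pay.
Supply in terms of Pb becomes Qs = -12 + 1.5(Pb + 26) = 27 + 1.5Pb. Setting this equal to demand: 470 - 7Pb = 27 + 1.5Pb, so Pb = 886/17.
Sellers receive Ps = 886/17 + 26 = 1328/17; Q' = 470 − 7·(886/17) = 1788/17.
Government outlay = subsidy × quantity = 26 × 1788/17 = 46488/17.

Government cost = 46488/17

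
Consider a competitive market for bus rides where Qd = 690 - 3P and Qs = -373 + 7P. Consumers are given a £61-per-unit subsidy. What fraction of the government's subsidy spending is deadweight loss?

Pre-subsidy: 690 - 3P = -373 + 7P gives P* = 106.3, Q* = 371.1.
With the rebate, buyers effectively pay Pb = Ps − 61, where Ps is the price sellers receive.
Demand in terms of Ps becomes Qd = 690 − 3(Ps − 61) = 873 - 3Ps. Setting this equal to supply: 873 - 3Ps = -373 + 7Ps, so Ps = 124.6.
Buyers pay Pb = 124.6 − 61 = 63.6; Q' = -373 + 7·124.6 = 499.2.
ΔCS = ½(371.1 + 499.2)(106.3 − 63.6) = 18580.905; ΔPS = ½(371.1 + 499.2)(124.6 − 106.3) = 7963.245.
Government spending = 61 × 499.2 = 30451.2.
DWL = ½ × 61 × (499.2 − 371.1) = 3907.05; fraction = 3907.05 / 30451.2 = 427/3328.

DWL / government spending = 427/3328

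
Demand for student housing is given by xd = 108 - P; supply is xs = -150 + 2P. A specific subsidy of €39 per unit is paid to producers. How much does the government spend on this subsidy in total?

Pre-subsidy: 108 - P = -150 + 2P gives P* = 86, x* = 22.
With the subsidy, sellers receive Ps = Pb + 39 for each unit, where Pb is the price buyers pay.
Supply in terms of Pb becomes xs = -150 + 2(Pb + 39) = -72 + 2Pb. Setting this equal to demand: 108 - Pb = -72 + 2Pb, so Pb = 60.
Sellers receive Ps = 60 + 39 = 99; x' = 108 − 1·60 = 48.
Government outlay = subsidy × quantity = 39 × 48 = 1872.

Government cost = €1872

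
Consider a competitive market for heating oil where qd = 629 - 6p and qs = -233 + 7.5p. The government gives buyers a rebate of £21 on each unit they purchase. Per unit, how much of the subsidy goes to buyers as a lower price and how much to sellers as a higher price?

Buyers gain 35/3 per unit; sellers gain 28/3 per unit

Pre-subsidy: 629 - 6p = -233 + 7.5p gives p* = 1724/27, q* = 2213/9.
With the rebate, buyers effectively pay pb = ps − 21, where ps is the price sellers receive.
Demand in terms of ps becomes qd = 629 − 6(ps − 21) = 755 - 6ps. Setting this equal to supply: 755 - 6ps = -233 + 7.5ps, so ps = 1976/27.
Buyers pay pb = 1976/27 − 21 = 1409/27; q' = -233 + 7.5·(1976/27) = 2843/9.
Buyers' price falls by p* − pb = 1724/27 − 1409/27 = 35/3; sellers' price rises by ps − p* = 1976/27 − 1724/27 = 28/3.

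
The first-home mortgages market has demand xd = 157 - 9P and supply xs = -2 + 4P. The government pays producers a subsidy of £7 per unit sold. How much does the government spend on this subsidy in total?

Pre-subsidy: 157 - 9P = -2 + 4P gives P* = 159/13, x* = 610/13.
With the subsidy, sellers receive Ps = Pb + 7 for each unit, where Pb is the price buyers pay.
Supply in terms of Pb becomes xs = -2 + 4(Pb + 7) = 26 + 4Pb. Setting this equal to demand: 157 - 9Pb = 26 + 4Pb, so Pb = 131/13.
Sellers receive Ps = 131/13 + 7 = 222/13; x' = 157 − 9·(131/13) = 862/13.
Government outlay = subsidy × quantity = 7 × 862/13 = 6034/13.

Government cost = 6034/13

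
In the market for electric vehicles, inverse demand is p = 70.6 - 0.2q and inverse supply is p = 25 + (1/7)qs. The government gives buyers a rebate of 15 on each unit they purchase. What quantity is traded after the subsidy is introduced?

Pre-subsidy: 70.6 - 0.2q = 25 + (1/7)q gives q* = 133 and p* = 44.
With the rebate, buyers effectively pay pb = ps − 15, where ps is the price sellers receive.
On the curves, pb = 70.6 - 0.2q and ps = 25 + (1/7)q; the wedge ps − pb = 15 gives 25 + (1/7)q − (70.6 - 0.2q) = 15, so q' = 176.75.
Then pb = 70.6 − 0.2·176.75 = 35.25 and ps = 25 + (1/7)·176.75 = 50.25.

q' = 176.75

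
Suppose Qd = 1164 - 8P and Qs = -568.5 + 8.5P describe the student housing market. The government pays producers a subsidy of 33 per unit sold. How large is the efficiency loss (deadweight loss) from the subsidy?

Deadweight loss = 2244

Pre-subsidy: 1164 - 8P = -568.5 + 8.5P gives P* = 105, Q* = 324.
With the subsidy, sellers receive Ps = Pb + 33 for each unit, where Pb is the price buyers pay.
Supply in terms of Pb becomes Qs = -568.5 + 8.5(Pb + 33) = -288 + 8.5Pb. Setting this equal to demand: 1164 - 8Pb = -288 + 8.5Pb, so Pb = 88.
Sellers receive Ps = 88 + 33 = 121; Q' = 1164 − 8·88 = 460.
The subsidy expands output by 460 − 324 = 136 past the efficient level; on those units the gap between marginal cost and willingness to pay runs from 0 up to 33.
DWL = ½ × 33 × 136 = 2244.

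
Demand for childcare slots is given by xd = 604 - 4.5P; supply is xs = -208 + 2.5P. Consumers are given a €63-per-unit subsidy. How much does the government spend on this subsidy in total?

Government cost = €11544.75

Pre-subsidy: 604 - 4.5P = -208 + 2.5P gives P* = 116, x* = 82.
With the rebate, buyers effectively pay Pb = Ps − 63, where Ps is the price sellers receive.
Demand in terms of Ps becomes xd = 604 − 4.5(Ps − 63) = 887.5 - 4.5Ps. Setting this equal to supply: 887.5 - 4.5Ps = -208 + 2.5Ps, so Ps = 156.5.
Buyers pay Pb = 156.5 − 63 = 93.5; x' = -208 + 2.5·156.5 = 183.25.
Government outlay = subsidy × quantity = 63 × 183.25 = 11544.75.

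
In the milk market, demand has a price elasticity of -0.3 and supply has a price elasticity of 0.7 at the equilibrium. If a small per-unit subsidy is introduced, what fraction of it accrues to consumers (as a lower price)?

For a small subsidy around the equilibrium, the benefit split depends on the relative slopes, which at a point are proportional to the elasticities.
Buyer share = εs/(εs + |εd|) = 0.7/(0.7 + 0.3) = 0.7; seller share = |εd|/(εs + |εd|) = 0.3.

Consumer share = 0.7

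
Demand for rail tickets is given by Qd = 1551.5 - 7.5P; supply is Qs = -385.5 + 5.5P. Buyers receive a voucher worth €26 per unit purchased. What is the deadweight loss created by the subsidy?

Deadweight loss = €1072.5

Pre-subsidy: 1551.5 - 7.5P = -385.5 + 5.5P gives P* = 149, Q* = 434.
With the rebate, buyers effectively pay Pb = Ps − 26, where Ps is the price sellers receive.
Demand in terms of Ps becomes Qd = 1551.5 − 7.5(Ps − 26) = 1746.5 - 7.5Ps. Setting this equal to supply: 1746.5 - 7.5Ps = -385.5 + 5.5Ps, so Ps = 164.
Buyers pay Pb = 164 − 26 = 138; Q' = -385.5 + 5.5·164 = 516.5.
The subsidy expands output by 516.5 − 434 = 82.5 past the efficient level; on those units the gap between marginal cost and willingness to pay runs from 0 up to 26.
DWL = ½ × 26 × 82.5 = 1072.5.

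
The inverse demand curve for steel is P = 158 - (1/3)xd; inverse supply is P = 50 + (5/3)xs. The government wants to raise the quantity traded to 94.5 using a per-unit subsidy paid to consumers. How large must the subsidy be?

Required subsidy s = 81 per unit

At x = 94.5, from the demand curve buyers pay Pb = 158 − (1/3)·94.5 = 126.5; from the supply curve sellers need Ps = 50 + (5/3)·94.5 = 207.5.
The subsidy must fill the gap: s = Ps − Pb = 207.5 − 126.5 = 81.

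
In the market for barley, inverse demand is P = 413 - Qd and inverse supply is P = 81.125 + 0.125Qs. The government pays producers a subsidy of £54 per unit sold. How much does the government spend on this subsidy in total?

Government cost = £18522

Pre-subsidy: 413 - Q = 81.125 + 0.125Q gives Q* = 295 and P* = 118.
With the subsidy, sellers receive Ps = Pb + 54 for each unit, where Pb is the price buyers pay.
On the curves, Pb = 413 - Q and Ps = 81.125 + 0.125Q; the wedge Ps − Pb = 54 gives 81.125 + 0.125Q − (413 - Q) = 54, so Q' = 343.
Then Pb = 413 − 1·343 = 70 and Ps = 81.125 + 0.125·343 = 124.
Government outlay = subsidy × quantity = 54 × 343 = 18522.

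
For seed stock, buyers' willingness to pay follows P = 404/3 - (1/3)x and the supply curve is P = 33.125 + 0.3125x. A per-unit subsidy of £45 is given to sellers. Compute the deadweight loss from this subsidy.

Pre-subsidy: 404/3 - (1/3)x = 33.125 + 0.3125x gives x* = 4874/31 and P* = 2550/31.
With the subsidy, sellers receive Ps = Pb + 45 for each unit, where Pb is the price buyers pay.
On the curves, Pb = 404/3 - (1/3)x and Ps = 33.125 + 0.3125x; the wedge Ps − Pb = 45 gives 33.125 + 0.3125x − (404/3 - (1/3)x) = 45, so x' = 7034/31.
Then Pb = 404/3 − (1/3)·(7034/31) = 1830/31 and Ps = 33.125 + 0.3125·(7034/31) = 3225/31.
The subsidy expands output by 7034/31 − 4874/31 = 2160/31 past the efficient level; on those units the gap between marginal cost and willingness to pay runs from 0 up to 45.
DWL = ½ × 45 × 2160/31 = 48600/31.

Deadweight loss = 48600/31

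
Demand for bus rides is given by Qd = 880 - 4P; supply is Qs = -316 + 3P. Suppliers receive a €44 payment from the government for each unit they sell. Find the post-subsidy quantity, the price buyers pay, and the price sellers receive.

Pre-subsidy: 880 - 4P = -316 + 3P gives P* = 1196/7, Q* = 1376/7.
With the subsidy, sellers receive Ps = Pb + 44 for each unit, where Pb is the price buyers pay.
Supply in terms of Pb becomes Qs = -316 + 3(Pb + 44) = -184 + 3Pb. Setting this equal to demand: 880 - 4Pb = -184 + 3Pb, so Pb = 152.
Sellers receive Ps = 152 + 44 = 196; Q' = 880 − 4·152 = 272.

Q' = 272; buyers pay €152; sellers receive €196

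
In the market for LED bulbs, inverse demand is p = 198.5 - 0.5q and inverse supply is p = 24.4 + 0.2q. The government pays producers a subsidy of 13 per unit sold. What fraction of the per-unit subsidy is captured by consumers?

Consumer share = 5/7

Pre-subsidy: 198.5 - 0.5q = 24.4 + 0.2q gives q* = 1741/7 and p* = 519/7.
With the subsidy, sellers receive ps = pb + 13 for each unit, where pb is the price buyers pay.
On the curves, pb = 198.5 - 0.5q and ps = 24.4 + 0.2q; the wedge ps − pb = 13 gives 24.4 + 0.2q − (198.5 - 0.5q) = 13, so q' = 1871/7.
Then pb = 198.5 − 0.5·(1871/7) = 454/7 and ps = 24.4 + 0.2·(1871/7) = 545/7.
Buyers' price falls by p* − pb = 519/7 − 454/7 = 65/7; sellers' price rises by ps − p* = 545/7 − 519/7 = 26/7.
So consumers capture (65/7)/13 = 5/7 of each unit of subsidy.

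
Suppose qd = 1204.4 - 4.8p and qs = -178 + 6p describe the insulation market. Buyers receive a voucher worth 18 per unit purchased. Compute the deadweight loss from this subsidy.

Pre-subsidy: 1204.4 - 4.8p = -178 + 6p gives p* = 128, q* = 590.
With the rebate, buyers effectively pay pb = ps − 18, where ps is the price sellers receive.
Demand in terms of ps becomes qd = 1204.4 − 4.8(ps − 18) = 1290.8 - 4.8ps. Setting this equal to supply: 1290.8 - 4.8ps = -178 + 6ps, so ps = 136.
Buyers pay pb = 136 − 18 = 118; q' = -178 + 6·136 = 638.
The subsidy expands output by 638 − 590 = 48 past the efficient level; on those units the gap between marginal cost and willingness to pay runs from 0 up to 18.
DWL = ½ × 18 × 48 = 432.

Deadweight loss = 432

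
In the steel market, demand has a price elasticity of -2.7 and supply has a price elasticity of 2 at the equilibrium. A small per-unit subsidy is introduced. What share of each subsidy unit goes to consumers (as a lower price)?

Consumer share = 20/47

For a small subsidy around the equilibrium, the benefit split depends on the relative slopes, which at a point are proportional to the elasticities.
Buyer share = εs/(εs + |εd|) = 2/(2 + 2.7) = 20/47; seller share = |εd|/(εs + |εd|) = 27/47.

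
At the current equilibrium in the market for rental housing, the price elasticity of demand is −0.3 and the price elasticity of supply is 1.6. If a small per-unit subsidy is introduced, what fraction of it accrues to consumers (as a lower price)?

Consumer share = 16/19

For a small subsidy around the equilibrium, the benefit split depends on the relative slopes, which at a point are proportional to the elasticities.
Buyer share = εs/(εs + |εd|) = 1.6/(1.6 + 0.3) = 16/19; seller share = |εd|/(εs + |εd|) = 3/19.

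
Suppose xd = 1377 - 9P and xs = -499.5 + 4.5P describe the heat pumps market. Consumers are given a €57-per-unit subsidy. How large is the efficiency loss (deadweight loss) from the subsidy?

Deadweight loss = €4873.5

Pre-subsidy: 1377 - 9P = -499.5 + 4.5P gives P* = 139, x* = 126.
With the rebate, buyers effectively pay Pb = Ps − 57, where Ps is the price sellers receive.
Demand in terms of Ps becomes xd = 1377 − 9(Ps − 57) = 1890 - 9Ps. Setting this equal to supply: 1890 - 9Ps = -499.5 + 4.5Ps, so Ps = 177.
Buyers pay Pb = 177 − 57 = 120; x' = -499.5 + 4.5·177 = 297.
The subsidy expands output by 297 − 126 = 171 past the efficient level; on those units the gap between marginal cost and willingness to pay runs from 0 up to 57.
DWL = ½ × 57 × 171 = 4873.5.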